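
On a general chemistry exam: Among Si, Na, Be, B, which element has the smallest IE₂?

Consider each +1 ion: Si⁺ still has 3 valence electrons; Na⁺ is the bare [Ne] core; Be⁺ still has 1 valence electron; B⁺ still has 2 valence electrons.
Pulling an electron out of a noble-gas core costs far more than removing a remaining valence electron, so Na sits at the high end of IE_2.
Valence configurations: Si⁺ [Ne]3s²3p¹, Be⁺ [He]2s¹, B⁺ [He]2s².
Tabulated IE_2 (kJ/mol): Si 1577, Na 4562, Be 1757, B 2427.
Hence IE_2: Si < Be < B < Na.

Si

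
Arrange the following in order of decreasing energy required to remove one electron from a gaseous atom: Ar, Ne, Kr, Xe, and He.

He, Ne, Ar, Kr, Xe

He is in period 1, group 18; Ne is in period 2, group 18; Ar is in period 3, group 18; Kr is in period 4, group 18; Xe is in period 5, group 18.
Removing the outermost electron gets harder across a period and easier down a group.
All are in group 18, so first ionization energy increases up the group.
So from highest to lowest: He > Ne > Ar > Kr > Xe.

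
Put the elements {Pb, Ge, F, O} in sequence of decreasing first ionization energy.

F > O > Ge > Pb

Removing the outermost electron gets harder across a period and easier down a group.
Here both period and group differ, so the two effects have to be weighed against each other.
Ge > Pb: Ge sits above Pb in group 14, so the down-group effect alone puts Ge higher.
O > Ge: both effects reinforce here, so O is clearly the higher of the two.
F > O: F lies to the right of O in period 2, so the across-period effect alone puts F higher.
For reference (kJ/mol): O 1314, F 1681, Ge 762, Pb 716.
So from highest to lowest: F > O > Ge > Pb.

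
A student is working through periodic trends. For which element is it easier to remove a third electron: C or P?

The third ionization energy removes an electron from the +2 ion. For each element: C²⁺ still has 2 valence electrons; P²⁺ still has 3 valence electrons.
All are still removing valence electrons, so compare the +2 ions as you would atoms: IE_3 generally rises across a period (higher Z_eff) and falls down a group (larger shell), subject to the usual subshell exceptions.
Valence configurations: C²⁺ [He]2s², P²⁺ [Ne]3s²3p¹.
Approximate IE_3 values (kJ/mol): C 4620, P 2914.
So the third ionization energies run P < C.

P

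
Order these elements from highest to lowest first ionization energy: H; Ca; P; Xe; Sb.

H is in period 1, group 1; P is in period 3, group 15; Ca is in period 4, group 2; Sb is in period 5, group 15; Xe is in period 5, group 18.
First ionization energy rises across a period (greater Z_eff holds electrons more tightly) and falls down a group (valence electrons are farther from the nucleus).
Neither a single period nor a single group — weigh both effects.
Sb > Ca: the two effects oppose for this pair; the across-period effect wins (831 vs 590 kJ/mol).
P > Sb: they share group 15; the group trend gives P the larger value.
Xe > P: the two effects oppose for this pair; the across-period effect wins (1170 vs 1012 kJ/mol).
H > Xe: period and group pull opposite ways; the down-group shift dominates (1312 vs 1170 kJ/mol).
For reference (kJ/mol): H 1312, P 1012, Ca 590, Sb 831, Xe 1170.
So from highest to lowest: H > Xe > P > Sb > Ca.

H, Xe, P, Sb, Ca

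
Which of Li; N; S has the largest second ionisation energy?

IE_2 is the cost of taking one more electron from the +1 cation: Li⁺ is the bare [He] core; N⁺ still has 4 valence electrons; S⁺ still has 5 valence electrons.
Core electrons are held far more tightly than valence electrons, so Li tops the IE_2 order.
Valence configurations: N⁺ [He]2s²2p², S⁺ [Ne]3s²3p³.
Tabulated IE_2 (kJ/mol): Li 7298, N 2856, S 2252.
Hence IE_2: S < N < Li.

Li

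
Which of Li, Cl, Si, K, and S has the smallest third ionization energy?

IE_3 is the cost of taking one more electron from the +2 cation: Li²⁺ is already 1 electron into the core; Cl²⁺ still has 5 valence electrons; Si²⁺ still has 2 valence electrons; K²⁺ is already 1 electron into the core; S²⁺ still has 4 valence electrons.
Pulling an electron out of a noble-gas core costs far more than removing a remaining valence electron, so K and Li sit at the high end of IE_3.
Valence configurations: Cl²⁺ [Ne]3s²3p³, Si²⁺ [Ne]3s², S²⁺ [Ne]3s²3p².
Approximate IE_3 values (kJ/mol): Li 11815, Cl 3822, Si 3232, K 4420, S 3357.
So the third ionization energies run Si < S < Cl < K < Li.

Si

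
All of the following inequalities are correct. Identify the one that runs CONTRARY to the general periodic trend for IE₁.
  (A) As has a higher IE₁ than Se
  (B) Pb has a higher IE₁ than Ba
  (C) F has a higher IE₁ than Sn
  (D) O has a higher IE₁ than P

(A)

The general trend: IE₁ increases across a period and decreases down a group.
(A) As (period 4, group 15) vs Se (period 4, group 16): the stated order contradicts the simple trend.
(B) Pb (period 6, group 14) vs Ba (period 6, group 2): the stated order agrees with the simple trend.
(C) F (period 2, group 17) vs Sn (period 5, group 14): the stated order agrees with the simple trend.
(D) O (period 2, group 16) vs P (period 3, group 15): the stated order agrees with the simple trend.
The exception is (A): Se (4p⁴) ionizes more easily than half-filled As (4p³).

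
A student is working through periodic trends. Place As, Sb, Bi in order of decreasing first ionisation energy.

As > Sb > Bi

As is in period 4, group 15; Sb is in period 5, group 15; Bi is in period 6, group 15.
Across a period the outer electron is held more tightly (higher IE₁); down a group it sits in a higher shell, more shielded, and comes off more easily.
All are in group 15, so first ionization energy increases up the group.
So from highest to lowest: As > Sb > Bi.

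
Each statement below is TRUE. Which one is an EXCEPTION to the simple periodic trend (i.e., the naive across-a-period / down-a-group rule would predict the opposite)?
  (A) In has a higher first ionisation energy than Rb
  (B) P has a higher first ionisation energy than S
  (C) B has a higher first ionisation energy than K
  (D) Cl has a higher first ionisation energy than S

The general trend: first ionisation energy increases across a period and decreases down a group.
(A) In (period 5, group 13) vs Rb (period 5, group 1): the stated order agrees with the simple trend.
(B) P (period 3, group 15) vs S (period 3, group 16): the stated order contradicts the simple trend.
(C) B (period 2, group 13) vs K (period 4, group 1): the stated order agrees with the simple trend.
(D) Cl (period 3, group 17) vs S (period 3, group 16): the stated order agrees with the simple trend.
The exception is (B): S (3p⁴) ionizes more easily than half-filled P (3p³) because the paired 3p electron in S is pushed out by e⁻–e⁻ repulsion.

(B)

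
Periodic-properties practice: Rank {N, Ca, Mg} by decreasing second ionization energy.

The second ionization energy removes an electron from the +1 ion. For each element: N⁺ still has 4 valence electrons; Ca⁺ still has 1 valence electron; Mg⁺ still has 1 valence electron.
All are still removing valence electrons, so compare the +1 ions as you would atoms: IE_2 generally rises across a period (higher Z_eff) and falls down a group (larger shell), subject to the usual subshell exceptions.
Valence configurations: N⁺ [He]2s²2p², Ca⁺ [Ar]4s¹, Mg⁺ [Ne]3s¹.
The numbers (kJ/mol): N 2856, Ca 1145, Mg 1451.
So the second ionization energies run Ca < Mg < N.

N, Mg, Ca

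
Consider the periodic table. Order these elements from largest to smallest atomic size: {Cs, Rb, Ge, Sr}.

Cs, Rb, Sr, Ge

Ge is in period 4, group 14; Rb is in period 5, group 1; Sr is in period 5, group 2; Cs is in period 6, group 1.
Moving right in a period, electrons are added to the same shell under a stronger nuclear pull, so atoms get smaller; moving down, a new shell is opened and atoms get larger.
Here both period and group differ, so the two effects have to be weighed against each other.
Sr > Ge: both effects reinforce here, so Sr is clearly the larger of the two.
Rb > Sr: both are in period 5; the period trend gives Rb the larger value.
Cs > Rb: they share group 1; the group trend gives Cs the larger value.
Tabulated atomic radius (pm): Ge 121, Rb 210, Sr 185, Cs 232.
So from largest to smallest: Cs > Rb > Sr > Ge.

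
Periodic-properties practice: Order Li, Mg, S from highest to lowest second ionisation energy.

Li, S, Mg

After 1 electron has been removed, what remains? Li⁺ is the bare [He] core; Mg⁺ still has 1 valence electron; S⁺ still has 5 valence electrons.
Core electrons are held far more tightly than valence electrons, so Li tops the IE_2 order.
Valence configurations: Mg⁺ [Ne]3s¹, S⁺ [Ne]3s²3p³.
The numbers (kJ/mol): Li 7298, Mg 1451, S 2252.
So the second ionization energies run Mg < S < Li.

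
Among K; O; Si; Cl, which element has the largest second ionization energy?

O

The second ionization energy removes an electron from the +1 ion. For each element: K⁺ is the bare [Ar] core; O⁺ still has 5 valence electrons; Si⁺ still has 3 valence electrons; Cl⁺ still has 6 valence electrons.
Usually core removal costs more than valence removal, but here the competition is close: a tightly held n=2 valence electron can cost more to remove than an n=3 core electron, so the actual values have to decide it.
Valence configurations: O⁺ [He]2s²2p³, Si⁺ [Ne]3s²3p¹, Cl⁺ [Ne]3s²3p⁴.
Tabulated IE_2 (kJ/mol): K 3052, O 3388, Si 1577, Cl 2298.
Overall IE_2 order: Si < Cl < K < O.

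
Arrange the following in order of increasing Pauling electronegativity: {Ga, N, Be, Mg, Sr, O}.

Be is in period 2, group 2; N is in period 2, group 15; O is in period 2, group 16; Mg is in period 3, group 2; Ga is in period 4, group 13; Sr is in period 5, group 2.
Smaller atoms with higher effective nuclear charge are more electronegative.
Here both period and group differ, so the two effects have to be weighed against each other.
Mg > Sr: Mg sits above Sr in group 2, so the down-group effect alone puts Mg higher.
Be > Mg: Be sits above Mg in group 2, so the down-group effect alone puts Be higher.
Ga > Be: the two effects oppose for this pair; the across-period effect wins (1.81 vs 1.57).
N > Ga: both effects reinforce here, so N is clearly the higher of the two.
O > N: both are in period 2; the period trend gives O the larger value.
Tabulated electronegativity (Pauling): Be 1.57, N 3.04, O 3.44, Mg 1.31, Ga 1.81, Sr 0.95.
So from lowest to highest: Sr < Mg < Be < Ga < N < O.

Sr, Mg, Be, Ga, N, O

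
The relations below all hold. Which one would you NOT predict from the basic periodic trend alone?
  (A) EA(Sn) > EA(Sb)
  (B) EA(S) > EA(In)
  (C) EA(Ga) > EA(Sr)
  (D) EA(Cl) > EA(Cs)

(A)

The general trend: electron affinity increases across a period and decreases down a group.
(A) Sn (period 5, group 14) vs Sb (period 5, group 15): the stated order contradicts the simple trend.
(B) S (period 3, group 16) vs In (period 5, group 13): the stated order agrees with the simple trend.
(C) Ga (period 4, group 13) vs Sr (period 5, group 2): the stated order agrees with the simple trend.
(D) Cl (period 3, group 17) vs Cs (period 6, group 1): the stated order agrees with the simple trend.
The exception is (A): adding an electron to Sb's half-filled 5p³ is unfavourable, so Sn has the more exothermic EA.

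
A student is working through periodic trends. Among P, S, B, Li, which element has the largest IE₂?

Li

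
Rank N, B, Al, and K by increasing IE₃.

Al < B < K < N

IE_3 is the cost of taking one more electron from the +2 cation: N²⁺ still has 3 valence electrons; B²⁺ still has 1 valence electron; Al²⁺ still has 1 valence electron; K²⁺ is already 1 electron into the core.
Usually core removal costs more than valence removal, but here the competition is close: a tightly held n=2 valence electron can cost more to remove than an n=3 core electron, so the actual values have to decide it.
Valence configurations: N²⁺ [He]2s²2p¹, B²⁺ [He]2s¹, Al²⁺ [Ne]3s¹.
The numbers (kJ/mol): N 4578, B 3660, Al 2745, K 4420.
Overall IE_3 order: Al < B < K < N.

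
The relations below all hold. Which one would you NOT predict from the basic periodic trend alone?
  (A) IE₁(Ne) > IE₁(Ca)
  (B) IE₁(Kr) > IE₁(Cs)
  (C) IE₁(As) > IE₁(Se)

(C)

The general trend: first ionization energy increases across a period and decreases down a group.
(A) Ne (period 2, group 18) vs Ca (period 4, group 2): the stated order agrees with the simple trend.
(B) Kr (period 4, group 18) vs Cs (period 6, group 1): the stated order agrees with the simple trend.
(C) As (period 4, group 15) vs Se (period 4, group 16): the stated order contradicts the simple trend.
The exception is (C): Se (4p⁴) ionizes more easily than half-filled As (4p³).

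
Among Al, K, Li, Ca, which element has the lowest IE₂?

Ca

IE_2 is the cost of taking one more electron from the +1 cation: Al⁺ still has 2 valence electrons; K⁺ is the bare [Ar] core; Li⁺ is the bare [He] core; Ca⁺ still has 1 valence electron.
Core electrons are held far more tightly than valence electrons, so K and Li top the IE_2 order.
Valence configurations: Al⁺ [Ne]3s², Ca⁺ [Ar]4s¹.
Approximate IE_2 values (kJ/mol): Al 1817, K 3052, Li 7298, Ca 1145.
Putting it together, IE_2: Ca < Al < K < Li.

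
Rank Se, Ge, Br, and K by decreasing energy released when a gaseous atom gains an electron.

Br > Se > Ge > K

K is in period 4, group 1; Ge is in period 4, group 14; Se is in period 4, group 16; Br is in period 4, group 17.
Electron affinity generally becomes more exothermic across a period toward the halogens and less exothermic down a group.
All lie in period 4, so electron affinity increases left to right.
So from highest to lowest: Br > Se > Ge > K.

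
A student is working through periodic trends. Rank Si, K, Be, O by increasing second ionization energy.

Si < Be < K < O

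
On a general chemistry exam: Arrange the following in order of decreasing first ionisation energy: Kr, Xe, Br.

Kr > Xe > Br

Br is in period 4, group 17; Kr is in period 4, group 18; Xe is in period 5, group 18.
Removing the outermost electron gets harder across a period and easier down a group.
These span different periods and groups, so the two trends combine.
Xe > Br: the two effects oppose for this pair; the across-period effect wins (1170 vs 1140 kJ/mol).
Kr > Xe: Kr sits above Xe in group 18, so the down-group effect alone puts Kr higher.
Approximate values (kJ/mol): Br 1140, Kr 1351, Xe 1170.
So from highest to lowest: Kr > Xe > Br.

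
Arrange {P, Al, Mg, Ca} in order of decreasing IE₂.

P > Al > Mg > Ca

Consider each +1 ion: P⁺ still has 4 valence electrons; Al⁺ still has 2 valence electrons; Mg⁺ still has 1 valence electron; Ca⁺ still has 1 valence electron.
All are still removing valence electrons, so compare the +1 ions as you would atoms: IE_2 generally rises across a period (higher Z_eff) and falls down a group (larger shell), subject to the usual subshell exceptions.
Valence configurations: P⁺ [Ne]3s²3p², Al⁺ [Ne]3s², Mg⁺ [Ne]3s¹, Ca⁺ [Ar]4s¹.
Approximate IE_2 values (kJ/mol): P 1907, Al 1817, Mg 1451, Ca 1145.
Overall IE_2 order: Ca < Mg < Al < P.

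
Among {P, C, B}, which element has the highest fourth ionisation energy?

B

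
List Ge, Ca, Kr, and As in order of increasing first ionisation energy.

Ca < Ge < As < Kr

Ca is in period 4, group 2; Ge is in period 4, group 14; As is in period 4, group 15; Kr is in period 4, group 18.
First ionization energy rises across a period (greater Z_eff holds electrons more tightly) and falls down a group (valence electrons are farther from the nucleus).
All lie in period 4, so first ionization energy increases left to right.
So from lowest to highest: Ca < Ge < As < Kr.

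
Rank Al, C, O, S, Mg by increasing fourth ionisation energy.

S, C, O, Mg, Al

The fourth ionization energy removes an electron from the +3 ion. For each element: Al³⁺ is the bare [Ne] core; C³⁺ still has 1 valence electron; O³⁺ still has 3 valence electrons; S³⁺ still has 3 valence electrons; Mg³⁺ is already 1 electron into the core.
Breaking into a closed-shell core is much more expensive than removing a leftover valence electron — Mg and Al have the largest IE_4 here.
Valence configurations: C³⁺ [He]2s¹, O³⁺ [He]2s²2p¹, S³⁺ [Ne]3s²3p¹.
Approximate IE_4 values (kJ/mol): Al 11577, C 6223, O 7469, S 4556, Mg 10543.
Overall IE_4 order: S < C < O < Mg < Al.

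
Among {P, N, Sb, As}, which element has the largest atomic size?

Sb

Radius decreases left→right (rising Z_eff, same n) and increases top→bottom (higher n).
All are in group 15, so atomic radius increases down the group.
The largest atomic size among these belongs to Sb.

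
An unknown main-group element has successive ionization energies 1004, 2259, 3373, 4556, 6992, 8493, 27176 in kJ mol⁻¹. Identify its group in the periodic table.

Group 16

Look for the largest jump between consecutive ionization energies: IE7/IE6 ≈ 3.2, far larger than any earlier ratio.
That jump marks the point where a core electron is being removed. So the atom has 6 valence electrons.
A main-group element with 6 valence electrons is in group 16.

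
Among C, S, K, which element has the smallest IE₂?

S

IE_2 is the cost of taking one more electron from the +1 cation: C⁺ still has 3 valence electrons; S⁺ still has 5 valence electrons; K⁺ is the bare [Ar] core.
Breaking into a closed-shell core is much more expensive than removing a leftover valence electron — K has the largest IE_2 here.
Valence configurations: C⁺ [He]2s²2p¹, S⁺ [Ne]3s²3p³.
Approximate IE_2 values (kJ/mol): C 2353, S 2252, K 3052.
Hence IE_2: S < C < K.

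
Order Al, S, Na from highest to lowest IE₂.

Na > S > Al

IE_2 is the cost of taking one more electron from the +1 cation: Al⁺ still has 2 valence electrons; S⁺ still has 5 valence electrons; Na⁺ is the bare [Ne] core.
Breaking into a closed-shell core is much more expensive than removing a leftover valence electron — Na has the largest IE_2 here.
Valence configurations: Al⁺ [Ne]3s², S⁺ [Ne]3s²3p³.
Tabulated IE_2 (kJ/mol): Al 1817, S 2252, Na 4562.
So the second ionization energies run Al < S < Na.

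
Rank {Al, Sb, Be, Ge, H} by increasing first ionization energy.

First ionization energy rises across a period (greater Z_eff holds electrons more tightly) and falls down a group (valence electrons are farther from the nucleus).
A diagonal step moves right (one effect) and down (the opposite effect) at once.
Ge > Al: period and group pull opposite ways; the across-period shift dominates (762 vs 578 kJ/mol).
Sb > Ge: the two effects oppose for this pair; the across-period effect wins (831 vs 762 kJ/mol).
Be > Sb: period and group pull opposite ways; the down-group shift dominates (900 vs 831 kJ/mol).
H > Be: the two effects oppose for this pair; the down-group effect wins (1312 vs 900 kJ/mol).
Tabulated first ionization energy (kJ/mol): H 1312, Be 900, Al 578, Ge 762, Sb 831.
So from lowest to highest: Al < Ge < Sb < Be < H.

Al < Ge < Sb < Be < H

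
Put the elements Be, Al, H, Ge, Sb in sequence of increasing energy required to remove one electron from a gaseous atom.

Al, Ge, Sb, Be, H

H is in period 1, group 1; Be is in period 2, group 2; Al is in period 3, group 13; Ge is in period 4, group 14; Sb is in period 5, group 15.
Across a period the outer electron is held more tightly (higher IE₁); down a group it sits in a higher shell, more shielded, and comes off more easily.
A diagonal step moves right (one effect) and down (the opposite effect) at once.
Ge > Al: period and group pull opposite ways; the across-period shift dominates (762 vs 578 kJ/mol).
Sb > Ge: period and group pull opposite ways; the across-period shift dominates (831 vs 762 kJ/mol).
Be > Sb: the two effects oppose for this pair; the down-group effect wins (900 vs 831 kJ/mol).
H > Be: the two effects oppose for this pair; the down-group effect wins (1312 vs 900 kJ/mol).
For reference (kJ/mol): H 1312, Be 900, Al 578, Ge 762, Sb 831.
So from lowest to highest: Al < Ge < Sb < Be < H.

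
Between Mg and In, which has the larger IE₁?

Mg

Across a period the outer electron is held more tightly (higher IE₁); down a group it sits in a higher shell, more shielded, and comes off more easily.
These span different periods and groups, so the two trends combine.
Mg > In: period and group pull opposite ways; the down-group shift dominates (738 vs 558 kJ/mol).
Approximate values (kJ/mol): Mg 738, In 558.
So Mg has the larger IE₁ (Mg > In).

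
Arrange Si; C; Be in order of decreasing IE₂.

C > Be > Si

After 1 electron has been removed, what remains? Si⁺ still has 3 valence electrons; C⁺ still has 3 valence electrons; Be⁺ still has 1 valence electron.
All are still removing valence electrons, so compare the +1 ions as you would atoms: IE_2 generally rises across a period (higher Z_eff) and falls down a group (larger shell), subject to the usual subshell exceptions.
Valence configurations: Si⁺ [Ne]3s²3p¹, C⁺ [He]2s²2p¹, Be⁺ [He]2s¹.
Tabulated IE_2 (kJ/mol): Si 1577, C 2353, Be 1757.
Putting it together, IE_2: Si < Be < C.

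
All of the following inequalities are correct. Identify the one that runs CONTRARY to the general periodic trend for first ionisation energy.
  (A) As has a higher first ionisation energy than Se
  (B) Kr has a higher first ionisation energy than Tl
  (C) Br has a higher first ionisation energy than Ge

(A)

The general trend: first ionisation energy increases across a period and decreases down a group.
(A) As (period 4, group 15) vs Se (period 4, group 16): the stated order contradicts the simple trend.
(B) Kr (period 4, group 18) vs Tl (period 6, group 13): the stated order agrees with the simple trend.
(C) Br (period 4, group 17) vs Ge (period 4, group 14): the stated order agrees with the simple trend.
The exception is (A): Se (4p⁴) ionizes more easily than half-filled As (4p³).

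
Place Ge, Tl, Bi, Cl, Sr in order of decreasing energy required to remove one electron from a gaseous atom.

Cl is in period 3, group 17; Ge is in period 4, group 14; Sr is in period 5, group 2; Tl is in period 6, group 13; Bi is in period 6, group 15.
First ionization energy rises across a period (greater Z_eff holds electrons more tightly) and falls down a group (valence electrons are farther from the nucleus).
Here both period and group differ, so the two effects have to be weighed against each other.
Tl > Sr: period and group pull opposite ways; the across-period shift dominates (589 vs 550 kJ/mol).
Bi > Tl: Bi lies to the right of Tl in period 6, so the across-period effect alone puts Bi higher.
Ge > Bi: the two effects oppose for this pair; the down-group effect wins (762 vs 703 kJ/mol).
Cl > Ge: relative to Ge, both the across-period and down-group shifts push Cl's first ionization energy up.
Tabulated first ionization energy (kJ/mol): Cl 1251, Ge 762, Sr 550, Tl 589, Bi 703.
So from highest to lowest: Cl > Ge > Bi > Tl > Sr.

Cl, Ge, Bi, Tl, Sr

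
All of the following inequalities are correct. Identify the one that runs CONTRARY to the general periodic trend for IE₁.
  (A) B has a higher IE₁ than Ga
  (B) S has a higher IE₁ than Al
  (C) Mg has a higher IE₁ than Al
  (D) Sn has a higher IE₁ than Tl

(C)

The general trend: IE₁ increases across a period and decreases down a group.
(A) B (period 2, group 13) vs Ga (period 4, group 13): the stated order agrees with the simple trend.
(B) S (period 3, group 16) vs Al (period 3, group 13): the stated order agrees with the simple trend.
(C) Mg (period 3, group 2) vs Al (period 3, group 13): the stated order contradicts the simple trend.
(D) Sn (period 5, group 14) vs Tl (period 6, group 13): the stated order agrees with the simple trend.
The exception is (C): Al's single 3p electron is easier to remove than one from Mg's filled 3s².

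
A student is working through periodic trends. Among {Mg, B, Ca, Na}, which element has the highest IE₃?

IE_3 is the cost of taking one more electron from the +2 cation: Mg²⁺ is the bare [Ne] core; B²⁺ still has 1 valence electron; Ca²⁺ is the bare [Ar] core; Na²⁺ is already 1 electron into the core.
Pulling an electron out of a noble-gas core costs far more than removing a remaining valence electron, so Ca, Na and Mg sit at the high end of IE_3.
The numbers (kJ/mol): Mg 7733, B 3660, Ca 4912, Na 6910.
So the third ionization energies run B < Ca < Na < Mg.

Mg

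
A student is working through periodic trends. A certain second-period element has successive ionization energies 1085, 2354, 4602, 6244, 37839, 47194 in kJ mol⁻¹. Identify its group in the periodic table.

Group 14

Look for the largest jump between consecutive ionization energies: IE5/IE4 ≈ 6.1, far larger than any earlier ratio.
That jump marks the point where a core electron is being removed. So the atom has 4 valence electrons.
A main-group element with 4 valence electrons is in group 14.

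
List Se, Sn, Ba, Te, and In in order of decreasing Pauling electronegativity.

Se > Te > Sn > In > Ba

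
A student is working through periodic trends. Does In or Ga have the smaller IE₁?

In

IE₁ increases left→right with effective nuclear charge and decreases top→bottom as the valence shell moves farther out.
All are in group 13, so first ionization energy increases up the group.
So In has the smaller IE₁ (In < Ga).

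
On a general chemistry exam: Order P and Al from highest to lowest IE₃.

The third ionization energy removes an electron from the +2 ion. For each element: P²⁺ still has 3 valence electrons; Al²⁺ still has 1 valence electron.
All are still removing valence electrons, so compare the +2 ions as you would atoms: IE_3 generally rises across a period (higher Z_eff) and falls down a group (larger shell), subject to the usual subshell exceptions.
Valence configurations: P²⁺ [Ne]3s²3p¹, Al²⁺ [Ne]3s¹.
The numbers (kJ/mol): P 2914, Al 2745.
Hence IE_3: Al < P.

P > Al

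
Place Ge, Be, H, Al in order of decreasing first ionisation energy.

H > Be > Ge > Al

H is in period 1, group 1; Be is in period 2, group 2; Al is in period 3, group 13; Ge is in period 4, group 14.
Across a period the outer electron is held more tightly (higher IE₁); down a group it sits in a higher shell, more shielded, and comes off more easily.
A diagonal step moves right (one effect) and down (the opposite effect) at once.
Ge > Al: the two effects oppose for this pair; the across-period effect wins (762 vs 578 kJ/mol).
Be > Ge: the two effects oppose for this pair; the down-group effect wins (900 vs 762 kJ/mol).
H > Be: the two effects oppose for this pair; the down-group effect wins (1312 vs 900 kJ/mol).
Approximate values (kJ/mol): H 1312, Be 900, Al 578, Ge 762.
So from highest to lowest: H > Be > Ge > Al.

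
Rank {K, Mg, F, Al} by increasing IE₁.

Removing the outermost electron gets harder across a period and easier down a group.
Neither a single period nor a single group — weigh both effects.
Al > K: both effects reinforce here, so Al is clearly the higher of the two.
Mg > Al: this pair runs against the simple trend — see the exception note.
F > Mg: both effects reinforce here, so F is clearly the higher of the two.
Note the exception: Mg has a higher first ionization energy than Al, contrary to the simple trend — Al's single 3p electron is easier to remove than one from Mg's filled 3s².
Approximate values (kJ/mol): F 1681, Mg 738, Al 578, K 419.
So from lowest to highest: K < Al < Mg < F.

K, Al, Mg, F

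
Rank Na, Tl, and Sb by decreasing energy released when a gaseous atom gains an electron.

Sb > Na > Tl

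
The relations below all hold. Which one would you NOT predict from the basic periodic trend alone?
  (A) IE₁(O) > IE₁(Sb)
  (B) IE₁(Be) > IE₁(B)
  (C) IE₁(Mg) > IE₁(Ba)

(B)

The general trend: first ionization energy increases across a period and decreases down a group.
(A) O (period 2, group 16) vs Sb (period 5, group 15): the stated order agrees with the simple trend.
(B) Be (period 2, group 2) vs B (period 2, group 13): the stated order contradicts the simple trend.
(C) Mg (period 3, group 2) vs Ba (period 6, group 2): the stated order agrees with the simple trend.
The exception is (B): removing B's lone 2p electron is easier than breaking Be's filled 2s².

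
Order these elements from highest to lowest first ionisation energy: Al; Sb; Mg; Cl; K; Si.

Mg is in period 3, group 2; Al is in period 3, group 13; Si is in period 3, group 14; Cl is in period 3, group 17; K is in period 4, group 1; Sb is in period 5, group 15.
Across a period the outer electron is held more tightly (higher IE₁); down a group it sits in a higher shell, more shielded, and comes off more easily.
Neither a single period nor a single group — weigh both effects.
Al > K: relative to K, both the across-period and down-group shifts push Al's first ionization energy up.
Mg > Al: this pair runs against the simple trend — see the exception note.
Si > Mg: both are in period 3; the period trend gives Si the larger value.
Sb > Si: the two effects oppose for this pair; the across-period effect wins (831 vs 786 kJ/mol).
Cl > Sb: relative to Sb, both the across-period and down-group shifts push Cl's first ionization energy up.
Note the exception: Mg has a higher first ionization energy than Al, contrary to the simple trend — Al's single 3p electron is easier to remove than one from Mg's filled 3s².
Tabulated first ionization energy (kJ/mol): Mg 738, Al 578, Si 786, Cl 1251, K 419, Sb 831.
So from highest to lowest: Cl > Sb > Si > Mg > Al > K.

Cl > Sb > Si > Mg > Al > K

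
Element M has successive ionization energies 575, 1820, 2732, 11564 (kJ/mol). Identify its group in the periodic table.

Look for the largest jump between consecutive ionization energies: IE4/IE3 ≈ 4.2, far larger than any earlier ratio.
That jump marks the point where a core electron is being removed. So the atom has 3 valence electrons.
A main-group element with 3 valence electrons is in group 13.

Group 13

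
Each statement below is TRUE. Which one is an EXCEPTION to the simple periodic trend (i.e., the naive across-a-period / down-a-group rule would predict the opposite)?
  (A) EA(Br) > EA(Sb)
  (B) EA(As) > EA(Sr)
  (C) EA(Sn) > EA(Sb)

The general trend: electron affinity increases across a period and decreases down a group.
(A) Br (period 4, group 17) vs Sb (period 5, group 15): the stated order agrees with the simple trend.
(B) As (period 4, group 15) vs Sr (period 5, group 2): the stated order agrees with the simple trend.
(C) Sn (period 5, group 14) vs Sb (period 5, group 15): the stated order contradicts the simple trend.
The exception is (C): adding an electron to Sb's half-filled 5p³ is unfavourable, so Sn has the more exothermic EA.

(C)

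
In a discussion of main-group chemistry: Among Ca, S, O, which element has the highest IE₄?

O

Consider each +3 ion: Ca³⁺ is already 1 electron into the core; S³⁺ still has 3 valence electrons; O³⁺ still has 3 valence electrons.
Usually core removal costs more than valence removal, but here the competition is close: a tightly held n=2 valence electron can cost more to remove than an n=3 core electron, so the actual values have to decide it.
Valence configurations: S³⁺ [Ne]3s²3p¹, O³⁺ [He]2s²2p¹.
The numbers (kJ/mol): Ca 6491, S 4556, O 7469.
Putting it together, IE_4: S < Ca < O.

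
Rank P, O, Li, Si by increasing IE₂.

Si < P < O < Li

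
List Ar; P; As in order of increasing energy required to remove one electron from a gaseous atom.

P is in period 3, group 15; Ar is in period 3, group 18; As is in period 4, group 15.
First ionization energy rises across a period (greater Z_eff holds electrons more tightly) and falls down a group (valence electrons are farther from the nucleus).
Neither a single period nor a single group — weigh both effects.
P > As: P sits above As in group 15, so the down-group effect alone puts P higher.
Ar > P: both are in period 3; the period trend gives Ar the larger value.
Approximate values (kJ/mol): P 1012, Ar 1521, As 947.
So from lowest to highest: As < P < Ar.

As < P < Ar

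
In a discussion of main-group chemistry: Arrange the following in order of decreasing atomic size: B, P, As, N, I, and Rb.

Rb > I > As > P > B > N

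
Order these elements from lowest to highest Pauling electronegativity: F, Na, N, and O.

Electronegativity increases across a period and decreases down a group, tracking effective nuclear charge and atomic size.
Neither a single period nor a single group — weigh both effects.
N > Na: both effects reinforce here, so N is clearly the higher of the two.
O > N: O lies to the right of N in period 2, so the across-period effect alone puts O higher.
F > O: both are in period 2; the period trend gives F the larger value.
Tabulated electronegativity (Pauling): N 3.04, O 3.44, F 3.98, Na 0.93.
So from lowest to highest: Na < N < O < F.

Na < N < O < F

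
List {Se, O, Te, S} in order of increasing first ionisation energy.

Te, Se, S, O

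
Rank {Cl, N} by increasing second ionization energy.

Cl < N

IE_2 is the cost of taking one more electron from the +1 cation: Cl⁺ still has 6 valence electrons; N⁺ still has 4 valence electrons.
All are still removing valence electrons, so compare the +1 ions as you would atoms: IE_2 generally rises across a period (higher Z_eff) and falls down a group (larger shell), subject to the usual subshell exceptions.
Valence configurations: Cl⁺ [Ne]3s²3p⁴, N⁺ [He]2s²2p².
Approximate IE_2 values (kJ/mol): Cl 2298, N 2856.
So the second ionization energies run Cl < N.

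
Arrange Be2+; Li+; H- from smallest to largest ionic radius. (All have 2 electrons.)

All of these have 2 electrons, so size is governed by nuclear charge alone: the more protons, the stronger the pull on the same electron cloud, and the smaller the ion.
Nuclear charges: Be2+ (Z=4), Li+ (Z=3), H- (Z=1).
Smallest to largest: Be2+ < Li+ < H-.

Be2+, Li+, H-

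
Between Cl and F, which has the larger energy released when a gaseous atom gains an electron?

Cl

F is in period 2, group 17; Cl is in period 3, group 17.
Electron affinity generally becomes more exothermic across a period toward the halogens and less exothermic down a group.
All are in group 17; the group trend (electron affinity increases up the group) applies, with the exception below.
Note the exception: Cl has a higher electron affinity than F, contrary to the simple trend — F's small 2p subshell makes the incoming electron feel strong e⁻–e⁻ repulsion, so Cl actually releases more energy on gaining an electron.
For reference (kJ/mol): F 328, Cl 349.
So Cl has the larger energy released when a gaseous atom gains an electron (Cl > F).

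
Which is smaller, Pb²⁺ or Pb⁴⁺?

Pb⁴⁺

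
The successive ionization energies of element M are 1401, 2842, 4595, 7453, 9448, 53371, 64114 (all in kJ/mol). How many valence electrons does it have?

Look for the largest jump between consecutive ionization energies: IE6/IE5 ≈ 5.6, far larger than any earlier ratio.
That jump marks the point where a core electron is being removed. So the atom has 5 valence electrons.

5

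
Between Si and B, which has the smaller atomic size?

B is in period 2, group 13; Si is in period 3, group 14.
Atomic radius shrinks across a period as nuclear charge pulls the same shell inward, and grows down a group as new shells are added.
These sit on a diagonal, where the across-period and down-group effects partly cancel.
Si > B: the two effects oppose for this pair; the down-group effect wins (116 vs 85 pm).
Tabulated atomic radius (pm): B 85, Si 116.
So B has the smaller atomic size (B < Si).

B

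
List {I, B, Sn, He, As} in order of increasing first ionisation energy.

Sn < B < As < I < He

He is in period 1, group 18; B is in period 2, group 13; As is in period 4, group 15; Sn is in period 5, group 14; I is in period 5, group 17.
Removing the outermost electron gets harder across a period and easier down a group.
These span different periods and groups, so the two trends combine.
B > Sn: the two effects oppose for this pair; the down-group effect wins (801 vs 709 kJ/mol).
As > B: the two effects oppose for this pair; the across-period effect wins (947 vs 801 kJ/mol).
I > As: period and group pull opposite ways; the across-period shift dominates (1008 vs 947 kJ/mol).
He > I: both effects reinforce here, so He is clearly the higher of the two.
Approximate values (kJ/mol): He 2372, B 801, As 947, Sn 709, I 1008.
So from lowest to highest: Sn < B < As < I < He.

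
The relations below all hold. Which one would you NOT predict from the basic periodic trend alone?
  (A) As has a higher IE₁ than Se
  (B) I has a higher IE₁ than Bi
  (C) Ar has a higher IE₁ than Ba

(A)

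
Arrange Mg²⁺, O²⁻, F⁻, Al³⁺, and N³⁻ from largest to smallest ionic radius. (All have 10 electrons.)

N³⁻ > O²⁻ > F⁻ > Mg²⁺ > Al³⁺

All of these have 10 electrons, so size is governed by nuclear charge alone: the more protons, the stronger the pull on the same electron cloud, and the smaller the ion.
Nuclear charges: Al³⁺ (Z=13), Mg²⁺ (Z=12), F⁻ (Z=9), O²⁻ (Z=8), N³⁻ (Z=7).
Largest to smallest: N³⁻ > O²⁻ > F⁻ > Mg²⁺ > Al³⁺.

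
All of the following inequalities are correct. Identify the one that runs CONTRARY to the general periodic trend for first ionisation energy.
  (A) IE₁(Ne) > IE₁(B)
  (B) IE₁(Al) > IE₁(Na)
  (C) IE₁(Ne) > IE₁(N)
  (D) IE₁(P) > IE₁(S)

The general trend: first ionisation energy increases across a period and decreases down a group.
(A) Ne (period 2, group 18) vs B (period 2, group 13): the stated order agrees with the simple trend.
(B) Al (period 3, group 13) vs Na (period 3, group 1): the stated order agrees with the simple trend.
(C) Ne (period 2, group 18) vs N (period 2, group 15): the stated order agrees with the simple trend.
(D) P (period 3, group 15) vs S (period 3, group 16): the stated order contradicts the simple trend.
The exception is (D): S (3p⁴) ionizes more easily than half-filled P (3p³) because the paired 3p electron in S is pushed out by e⁻–e⁻ repulsion.

(D)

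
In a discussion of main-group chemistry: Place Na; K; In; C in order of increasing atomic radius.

C, In, Na, K

C is in period 2, group 14; Na is in period 3, group 1; K is in period 4, group 1; In is in period 5, group 13.
Radius decreases left→right (rising Z_eff, same n) and increases top→bottom (higher n).
Here both period and group differ, so the two effects have to be weighed against each other.
In > C: both effects reinforce here, so In is clearly the larger of the two.
Na > In: period and group pull opposite ways; the across-period shift dominates (155 vs 142 pm).
K > Na: K sits below Na in group 1, so the down-group effect alone puts K larger.
Approximate values (pm): C 75, Na 155, K 196, In 142.
So from smallest to largest: C < In < Na < K.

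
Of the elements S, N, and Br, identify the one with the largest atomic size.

N is in period 2, group 15; S is in period 3, group 16; Br is in period 4, group 17.
Moving right in a period, electrons are added to the same shell under a stronger nuclear pull, so atoms get smaller; moving down, a new shell is opened and atoms get larger.
These sit on a diagonal, where the across-period and down-group effects partly cancel.
S > N: the two effects oppose for this pair; the down-group effect wins (103 vs 71 pm).
Br > S: period and group pull opposite ways; the down-group shift dominates (114 vs 103 pm).
Approximate values (pm): N 71, S 103, Br 114.
The largest atomic size among these belongs to Br.

Br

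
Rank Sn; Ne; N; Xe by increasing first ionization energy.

Sn < Xe < N < Ne

IE₁ increases left→right with effective nuclear charge and decreases top→bottom as the valence shell moves farther out.
Neither a single period nor a single group — weigh both effects.
Xe > Sn: Xe lies to the right of Sn in period 5, so the across-period effect alone puts Xe higher.
N > Xe: period and group pull opposite ways; the down-group shift dominates (1402 vs 1170 kJ/mol).
Ne > N: both are in period 2; the period trend gives Ne the larger value.
Approximate values (kJ/mol): N 1402, Ne 2081, Sn 709, Xe 1170.
So from lowest to highest: Sn < Xe < N < Ne.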